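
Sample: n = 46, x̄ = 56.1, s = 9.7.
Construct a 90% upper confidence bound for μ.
μ ≤ 57.96

Upper bound (one-sided):
t* = 1.301 (one-sided for 90%)
Upper bound = x̄ + t* · s/√n = 56.1 + 1.301 · 9.7/√46 = 57.96

We are 90% confident that μ ≤ 57.96.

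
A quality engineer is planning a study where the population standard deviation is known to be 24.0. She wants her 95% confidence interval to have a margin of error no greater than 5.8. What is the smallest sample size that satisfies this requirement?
n ≥ 66

For margin E ≤ 5.8:
n ≥ (z* · σ / E)²
n ≥ (1.960 · 24.0 / 5.8)²
n ≥ 65.78

Minimum n = 66 (rounding up)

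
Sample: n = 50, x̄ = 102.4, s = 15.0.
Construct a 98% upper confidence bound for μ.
μ ≤ 106.88

Upper bound (one-sided):
t* = 2.110 (one-sided for 98%)
Upper bound = x̄ + t* · s/√n = 102.4 + 2.110 · 15.0/√50 = 106.88

We are 98% confident that μ ≤ 106.88.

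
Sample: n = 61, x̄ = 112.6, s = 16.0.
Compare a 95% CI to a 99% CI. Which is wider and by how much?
99% CI is wider by 2.71

df = 60
95% CI: t* = 2.000, (108.50, 116.70), width = 2 · t* · s/√n = 8.19
99% CI: t* = 2.660, (107.15, 118.05), width = 2 · t* · s/√n = 10.90

The 99% CI is wider by 10.90 - 8.19 = 2.71.
Higher confidence requires a wider interval.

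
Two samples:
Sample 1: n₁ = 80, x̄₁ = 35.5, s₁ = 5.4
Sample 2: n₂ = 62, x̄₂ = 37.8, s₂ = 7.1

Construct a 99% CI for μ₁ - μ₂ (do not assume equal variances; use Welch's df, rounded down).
(-5.14, 0.54)

Difference: x̄₁ - x̄₂ = -2.30
SE = √(s₁²/n₁ + s₂²/n₂) = √(5.4²/80 + 7.1²/62) = 1.0852
df = 110.76 → 110 (Welch–Satterthwaite, rounded down)
t* = 2.621

CI: -2.30 ± 2.621 · 1.0852 = -2.30 ± 2.84 = (-5.14, 0.54)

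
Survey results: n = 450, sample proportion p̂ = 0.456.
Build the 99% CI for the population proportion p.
(0.396, 0.516)

Proportion CI:
SE = √(p̂(1-p̂)/n) = √(0.456 · 0.544 / 450) = 0.02348

z* = 2.576
Margin = z* · SE = 2.576 · 0.02348 = 0.0605

CI: 0.456 ± 0.0605 = (0.396, 0.516)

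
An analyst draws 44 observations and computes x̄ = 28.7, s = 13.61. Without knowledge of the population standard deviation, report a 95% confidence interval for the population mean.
(24.56, 32.84)

t-interval (σ unknown):
df = n - 1 = 43
t* = 2.017 for 95% confidence

Margin of error = t* · s/√n = 2.017 · 13.61/√44 = 4.14

CI: (24.56, 32.84)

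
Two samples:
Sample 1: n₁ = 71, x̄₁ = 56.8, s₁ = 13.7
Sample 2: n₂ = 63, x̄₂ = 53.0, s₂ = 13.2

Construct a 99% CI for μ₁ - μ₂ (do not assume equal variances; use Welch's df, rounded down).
(-2.28, 9.88)

Difference: x̄₁ - x̄₂ = 3.80
SE = √(s₁²/n₁ + s₂²/n₂) = √(13.7²/71 + 13.2²/63) = 2.3258
df = 131.09 → 131 (Welch–Satterthwaite, rounded down)
t* = 2.614

CI: 3.80 ± 2.614 · 2.3258 = 3.80 ± 6.08 = (-2.28, 9.88)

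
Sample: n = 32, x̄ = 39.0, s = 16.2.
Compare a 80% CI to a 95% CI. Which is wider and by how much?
95% CI is wider by 4.18

df = 31
80% CI: t* = 1.309, (35.25, 42.75), width = 2 · t* · s/√n = 7.50
95% CI: t* = 2.040, (33.16, 44.84), width = 2 · t* · s/√n = 11.68

The 95% CI is wider by 11.68 - 7.50 = 4.18.
Higher confidence requires a wider interval.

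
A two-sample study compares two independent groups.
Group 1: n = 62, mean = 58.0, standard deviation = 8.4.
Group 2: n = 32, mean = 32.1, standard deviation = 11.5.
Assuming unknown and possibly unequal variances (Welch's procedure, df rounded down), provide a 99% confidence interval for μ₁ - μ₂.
(19.74, 32.06)

Difference: x̄₁ - x̄₂ = 25.90
SE = √(s₁²/n₁ + s₂²/n₂) = √(8.4²/62 + 11.5²/32) = 2.2958
df = 48.55 → 48 (Welch–Satterthwaite, rounded down)
t* = 2.682

CI: 25.90 ± 2.682 · 2.2958 = 25.90 ± 6.16 = (19.74, 32.06)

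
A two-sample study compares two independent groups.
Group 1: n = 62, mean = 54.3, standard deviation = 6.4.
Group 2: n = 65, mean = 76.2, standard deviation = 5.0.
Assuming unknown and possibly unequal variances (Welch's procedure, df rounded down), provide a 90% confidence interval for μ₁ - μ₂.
(-23.60, -20.20)

Difference: x̄₁ - x̄₂ = -21.90
SE = √(s₁²/n₁ + s₂²/n₂) = √(6.4²/62 + 5.0²/65) = 1.0224
df = 115.42 → 115 (Welch–Satterthwaite, rounded down)
t* = 1.658

CI: -21.90 ± 1.658 · 1.0224 = -21.90 ± 1.70 = (-23.60, -20.20)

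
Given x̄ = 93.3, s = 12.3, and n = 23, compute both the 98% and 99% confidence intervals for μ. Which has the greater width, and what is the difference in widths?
99% CI is wider by 1.60

df = 22
98% CI: t* = 2.508, (86.87, 99.73), width = 2 · t* · s/√n = 12.86
99% CI: t* = 2.819, (86.07, 100.53), width = 2 · t* · s/√n = 14.46

The 99% CI is wider by 14.46 - 12.86 = 1.60.
Higher confidence requires a wider interval.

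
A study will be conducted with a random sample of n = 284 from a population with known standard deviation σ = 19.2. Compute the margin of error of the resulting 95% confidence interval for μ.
Margin of error = 2.23

Margin of error = z* · σ/√n
= 1.960 · 19.2/√284
= 1.960 · 19.2/16.8523
= 2.23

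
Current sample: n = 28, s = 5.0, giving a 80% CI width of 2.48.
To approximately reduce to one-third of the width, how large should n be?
n ≈ 252

CI width ∝ 1/√n
To reduce width by factor 3, need √n to grow by 3 → need 3² = 9 times as many samples.

Current: n = 28, width = 2.48
New: n = 252, width ≈ 0.81

Width reduced by factor of 2.48/0.81 = 3.06.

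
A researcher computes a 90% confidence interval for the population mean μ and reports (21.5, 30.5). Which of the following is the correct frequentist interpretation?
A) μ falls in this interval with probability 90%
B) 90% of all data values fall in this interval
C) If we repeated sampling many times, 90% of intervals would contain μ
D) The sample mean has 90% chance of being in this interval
C

A) Wrong — μ is fixed; the randomness lives in the interval, not in μ.
B) Wrong — a CI is about the parameter μ, not individual data values.
C) Correct — this is the frequentist long-run coverage interpretation.
D) Wrong — x̄ is observed and sits in the interval by construction.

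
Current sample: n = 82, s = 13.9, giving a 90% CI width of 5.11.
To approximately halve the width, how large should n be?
n ≈ 328

CI width ∝ 1/√n
To reduce width by factor 2, need √n to grow by 2 → need 2² = 4 times as many samples.

Current: n = 82, width = 5.11
New: n = 328, width ≈ 2.53

Width reduced by factor of 5.11/2.53 = 2.02.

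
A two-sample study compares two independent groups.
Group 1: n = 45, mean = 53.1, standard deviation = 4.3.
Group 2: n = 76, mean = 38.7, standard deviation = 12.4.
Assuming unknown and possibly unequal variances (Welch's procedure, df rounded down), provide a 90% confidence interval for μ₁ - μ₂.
(11.81, 16.99)

Difference: x̄₁ - x̄₂ = 14.40
SE = √(s₁²/n₁ + s₂²/n₂) = √(4.3²/45 + 12.4²/76) = 1.5601
df = 101.43 → 101 (Welch–Satterthwaite, rounded down)
t* = 1.660

CI: 14.40 ± 1.660 · 1.5601 = 14.40 ± 2.59 = (11.81, 16.99)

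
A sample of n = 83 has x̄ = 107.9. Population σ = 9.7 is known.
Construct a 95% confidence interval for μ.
(105.81, 109.99)

z-interval (σ known):
z* = 1.960 for 95% confidence

Margin of error = z* · σ/√n = 1.960 · 9.7/√83 = 2.09

CI: (107.9 - 2.09, 107.9 + 2.09) = (105.81, 109.99)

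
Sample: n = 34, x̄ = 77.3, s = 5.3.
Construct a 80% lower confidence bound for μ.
μ ≥ 76.52

Lower bound (one-sided):
t* = 0.853 (one-sided for 80%)
Lower bound = x̄ - t* · s/√n = 77.3 - 0.853 · 5.3/√34 = 76.52

We are 80% confident that μ ≥ 76.52.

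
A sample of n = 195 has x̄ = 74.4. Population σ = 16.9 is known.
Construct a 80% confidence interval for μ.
(72.85, 75.95)

z-interval (σ known):
z* = 1.282 for 80% confidence

Margin of error = z* · σ/√n = 1.282 · 16.9/√195 = 1.55

CI: (74.4 - 1.55, 74.4 + 1.55) = (72.85, 75.95)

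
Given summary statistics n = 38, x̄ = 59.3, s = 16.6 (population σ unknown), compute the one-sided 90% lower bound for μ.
μ ≥ 55.79

Lower bound (one-sided):
t* = 1.305 (one-sided for 90%)
Lower bound = x̄ - t* · s/√n = 59.3 - 1.305 · 16.6/√38 = 55.79

We are 90% confident that μ ≥ 55.79.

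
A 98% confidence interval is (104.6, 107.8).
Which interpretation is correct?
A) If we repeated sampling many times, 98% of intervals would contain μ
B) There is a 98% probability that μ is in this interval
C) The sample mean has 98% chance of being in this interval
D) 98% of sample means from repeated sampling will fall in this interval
A

A) Correct — this is the frequentist long-run coverage interpretation.
B) Wrong — μ is fixed; the randomness lives in the interval, not in μ.
C) Wrong — x̄ is observed and sits in the interval by construction.
D) Wrong — coverage applies to intervals containing μ, not to future x̄ values.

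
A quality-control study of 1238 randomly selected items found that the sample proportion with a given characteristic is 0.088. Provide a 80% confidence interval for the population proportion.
(0.078, 0.098)

Proportion CI:
SE = √(p̂(1-p̂)/n) = √(0.088 · 0.912 / 1238) = 0.00805

z* = 1.282
Margin = z* · SE = 1.282 · 0.00805 = 0.0103

CI: 0.088 ± 0.0103 = (0.078, 0.098)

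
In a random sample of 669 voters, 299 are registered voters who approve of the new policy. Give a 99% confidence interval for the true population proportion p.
(0.397, 0.496)

Proportion CI:
p̂ = 299/669 = 0.44694
SE = √(p̂(1-p̂)/n) = √(0.44694 · 0.55306 / 669) = 0.01922

z* = 2.576
Margin = z* · SE = 2.576 · 0.01922 = 0.0495

CI: 0.44694 ± 0.0495 = (0.397, 0.496)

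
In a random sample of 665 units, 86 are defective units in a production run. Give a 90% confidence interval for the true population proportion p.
(0.108, 0.151)

Proportion CI:
p̂ = 86/665 = 0.12932
SE = √(p̂(1-p̂)/n) = √(0.12932 · 0.87068 / 665) = 0.01301

z* = 1.645
Margin = z* · SE = 1.645 · 0.01301 = 0.0214

CI: 0.12932 ± 0.0214 = (0.108, 0.151)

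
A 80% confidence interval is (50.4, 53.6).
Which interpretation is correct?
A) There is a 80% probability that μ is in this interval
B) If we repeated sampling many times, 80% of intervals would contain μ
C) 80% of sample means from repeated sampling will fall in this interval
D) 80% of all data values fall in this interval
B

A) Wrong — μ is fixed; the randomness lives in the interval, not in μ.
B) Correct — this is the frequentist long-run coverage interpretation.
C) Wrong — coverage applies to intervals containing μ, not to future x̄ values.
D) Wrong — a CI is about the parameter μ, not individual data values.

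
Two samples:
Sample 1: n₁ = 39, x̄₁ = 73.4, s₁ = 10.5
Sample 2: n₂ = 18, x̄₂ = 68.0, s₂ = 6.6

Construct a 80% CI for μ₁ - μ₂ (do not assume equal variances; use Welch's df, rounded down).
(2.42, 8.38)

Difference: x̄₁ - x̄₂ = 5.40
SE = √(s₁²/n₁ + s₂²/n₂) = √(10.5²/39 + 6.6²/18) = 2.2906
df = 49.62 → 49 (Welch–Satterthwaite, rounded down)
t* = 1.299

CI: 5.40 ± 1.299 · 2.2906 = 5.40 ± 2.98 = (2.42, 8.38)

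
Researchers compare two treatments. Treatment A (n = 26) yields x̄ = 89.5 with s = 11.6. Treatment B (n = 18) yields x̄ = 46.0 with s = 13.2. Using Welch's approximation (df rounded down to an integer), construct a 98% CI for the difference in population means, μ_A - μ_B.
(34.08, 52.92)

Difference: x̄₁ - x̄₂ = 43.50
SE = √(s₁²/n₁ + s₂²/n₂) = √(11.6²/26 + 13.2²/18) = 3.8543
df = 33.52 → 33 (Welch–Satterthwaite, rounded down)
t* = 2.445

CI: 43.50 ± 2.445 · 3.8543 = 43.50 ± 9.42 = (34.08, 52.92)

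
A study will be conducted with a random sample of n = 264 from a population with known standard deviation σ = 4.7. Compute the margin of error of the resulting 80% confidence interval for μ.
Margin of error = 0.37

Margin of error = z* · σ/√n
= 1.282 · 4.7/√264
= 1.282 · 4.7/16.2481
= 0.37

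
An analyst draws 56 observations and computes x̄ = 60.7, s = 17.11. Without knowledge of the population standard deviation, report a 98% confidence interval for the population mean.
(55.22, 66.18)

t-interval (σ unknown):
df = n - 1 = 55
t* = 2.396 for 98% confidence

Margin of error = t* · s/√n = 2.396 · 17.11/√56 = 5.48

CI: (55.22, 66.18)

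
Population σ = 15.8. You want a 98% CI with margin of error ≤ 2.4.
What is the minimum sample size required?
n ≥ 235

For margin E ≤ 2.4:
n ≥ (z* · σ / E)²
n ≥ (2.326 · 15.8 / 2.4)²
n ≥ 234.48

Minimum n = 235 (rounding up)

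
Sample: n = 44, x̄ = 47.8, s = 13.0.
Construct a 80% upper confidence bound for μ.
μ ≤ 49.47

Upper bound (one-sided):
t* = 0.850 (one-sided for 80%)
Upper bound = x̄ + t* · s/√n = 47.8 + 0.850 · 13.0/√44 = 49.47

We are 80% confident that μ ≤ 49.47.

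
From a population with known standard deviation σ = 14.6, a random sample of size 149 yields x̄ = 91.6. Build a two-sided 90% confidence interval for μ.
(89.63, 93.57)

z-interval (σ known):
z* = 1.645 for 90% confidence

Margin of error = z* · σ/√n = 1.645 · 14.6/√149 = 1.97

CI: (91.6 - 1.97, 91.6 + 1.97) = (89.63, 93.57)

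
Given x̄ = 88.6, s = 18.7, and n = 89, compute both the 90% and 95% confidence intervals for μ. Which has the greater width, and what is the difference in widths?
95% CI is wider by 1.29

df = 88
90% CI: t* = 1.662, (85.31, 91.89), width = 2 · t* · s/√n = 6.59
95% CI: t* = 1.987, (84.66, 92.54), width = 2 · t* · s/√n = 7.88

The 95% CI is wider by 7.88 - 6.59 = 1.29.
Higher confidence requires a wider interval.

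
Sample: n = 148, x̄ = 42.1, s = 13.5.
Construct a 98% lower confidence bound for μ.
μ ≥ 39.80

Lower bound (one-sided):
t* = 2.072 (one-sided for 98%)
Lower bound = x̄ - t* · s/√n = 42.1 - 2.072 · 13.5/√148 = 39.80

We are 98% confident that μ ≥ 39.80.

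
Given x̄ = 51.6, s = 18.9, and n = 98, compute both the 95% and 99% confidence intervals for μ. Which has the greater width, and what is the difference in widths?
99% CI is wider by 2.45

df = 97
95% CI: t* = 1.985, (47.81, 55.39), width = 2 · t* · s/√n = 7.58
99% CI: t* = 2.627, (46.58, 56.62), width = 2 · t* · s/√n = 10.03

The 99% CI is wider by 10.03 - 7.58 = 2.45.
Higher confidence requires a wider interval.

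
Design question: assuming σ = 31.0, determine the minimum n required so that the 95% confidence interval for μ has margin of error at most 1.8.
n ≥ 1140

For margin E ≤ 1.8:
n ≥ (z* · σ / E)²
n ≥ (1.960 · 31.0 / 1.8)²
n ≥ 1139.44

Minimum n = 1140 (rounding up)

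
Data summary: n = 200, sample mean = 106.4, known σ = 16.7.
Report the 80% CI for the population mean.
(104.89, 107.91)

z-interval (σ known):
z* = 1.282 for 80% confidence

Margin of error = z* · σ/√n = 1.282 · 16.7/√200 = 1.51

CI: (106.4 - 1.51, 106.4 + 1.51) = (104.89, 107.91)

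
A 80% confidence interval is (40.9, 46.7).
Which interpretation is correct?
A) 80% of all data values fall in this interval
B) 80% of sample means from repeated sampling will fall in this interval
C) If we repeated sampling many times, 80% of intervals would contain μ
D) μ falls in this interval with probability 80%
C

A) Wrong — a CI is about the parameter μ, not individual data values.
B) Wrong — coverage applies to intervals containing μ, not to future x̄ values.
C) Correct — this is the frequentist long-run coverage interpretation.
D) Wrong — μ is fixed; the randomness lives in the interval, not in μ.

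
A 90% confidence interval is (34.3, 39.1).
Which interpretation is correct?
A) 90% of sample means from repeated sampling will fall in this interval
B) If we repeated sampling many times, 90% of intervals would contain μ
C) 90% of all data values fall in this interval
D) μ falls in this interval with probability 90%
B

A) Wrong — coverage applies to intervals containing μ, not to future x̄ values.
B) Correct — this is the frequentist long-run coverage interpretation.
C) Wrong — a CI is about the parameter μ, not individual data values.
D) Wrong — μ is fixed; the randomness lives in the interval, not in μ.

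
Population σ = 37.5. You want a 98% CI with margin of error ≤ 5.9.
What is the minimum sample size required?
n ≥ 219

For margin E ≤ 5.9:
n ≥ (z* · σ / E)²
n ≥ (2.326 · 37.5 / 5.9)²
n ≥ 218.56

Minimum n = 219 (rounding up)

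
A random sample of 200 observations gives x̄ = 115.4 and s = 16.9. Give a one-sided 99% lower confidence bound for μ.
μ ≥ 112.60

Lower bound (one-sided):
t* = 2.345 (one-sided for 99%)
Lower bound = x̄ - t* · s/√n = 115.4 - 2.345 · 16.9/√200 = 112.60

We are 99% confident that μ ≥ 112.60.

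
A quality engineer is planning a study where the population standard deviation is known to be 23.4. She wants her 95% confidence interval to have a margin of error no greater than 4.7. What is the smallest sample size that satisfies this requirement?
n ≥ 96

For margin E ≤ 4.7:
n ≥ (z* · σ / E)²
n ≥ (1.960 · 23.4 / 4.7)²
n ≥ 95.22

Minimum n = 96 (rounding up)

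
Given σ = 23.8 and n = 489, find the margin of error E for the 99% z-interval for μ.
Margin of error = 2.77

Margin of error = z* · σ/√n
= 2.576 · 23.8/√489
= 2.576 · 23.8/22.1133
= 2.77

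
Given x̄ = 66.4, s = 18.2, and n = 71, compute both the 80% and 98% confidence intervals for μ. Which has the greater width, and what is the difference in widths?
98% CI is wider by 4.70

df = 70
80% CI: t* = 1.294, (63.61, 69.19), width = 2 · t* · s/√n = 5.59
98% CI: t* = 2.381, (61.26, 71.54), width = 2 · t* · s/√n = 10.29

The 98% CI is wider by 10.29 - 5.59 = 4.70.
Higher confidence requires a wider interval.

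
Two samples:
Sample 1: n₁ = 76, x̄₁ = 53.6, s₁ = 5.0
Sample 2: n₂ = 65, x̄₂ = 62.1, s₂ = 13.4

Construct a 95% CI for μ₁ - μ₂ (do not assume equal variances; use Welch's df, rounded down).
(-12.00, -5.00)

Difference: x̄₁ - x̄₂ = -8.50
SE = √(s₁²/n₁ + s₂²/n₂) = √(5.0²/76 + 13.4²/65) = 1.7582
df = 79.19 → 79 (Welch–Satterthwaite, rounded down)
t* = 1.990

CI: -8.50 ± 1.990 · 1.7582 = -8.50 ± 3.50 = (-12.00, -5.00)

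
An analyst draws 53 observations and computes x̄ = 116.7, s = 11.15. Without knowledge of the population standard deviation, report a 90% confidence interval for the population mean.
(114.13, 119.27)

t-interval (σ unknown):
df = n - 1 = 52
t* = 1.675 for 90% confidence

Margin of error = t* · s/√n = 1.675 · 11.15/√53 = 2.57

CI: (114.13, 119.27)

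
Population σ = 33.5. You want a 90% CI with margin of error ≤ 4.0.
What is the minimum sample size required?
n ≥ 190

For margin E ≤ 4.0:
n ≥ (z* · σ / E)²
n ≥ (1.645 · 33.5 / 4.0)²
n ≥ 189.80

Minimum n = 190 (rounding up)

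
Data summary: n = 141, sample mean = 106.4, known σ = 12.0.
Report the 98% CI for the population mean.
(104.05, 108.75)

z-interval (σ known):
z* = 2.326 for 98% confidence

Margin of error = z* · σ/√n = 2.326 · 12.0/√141 = 2.35

CI: (106.4 - 2.35, 106.4 + 2.35) = (104.05, 108.75)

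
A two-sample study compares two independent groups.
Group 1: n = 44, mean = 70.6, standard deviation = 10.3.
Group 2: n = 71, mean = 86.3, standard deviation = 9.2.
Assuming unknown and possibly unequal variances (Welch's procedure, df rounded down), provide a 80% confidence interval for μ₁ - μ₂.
(-18.15, -13.25)

Difference: x̄₁ - x̄₂ = -15.70
SE = √(s₁²/n₁ + s₂²/n₂) = √(10.3²/44 + 9.2²/71) = 1.8982
df = 83.49 → 83 (Welch–Satterthwaite, rounded down)
t* = 1.292

CI: -15.70 ± 1.292 · 1.8982 = -15.70 ± 2.45 = (-18.15, -13.25)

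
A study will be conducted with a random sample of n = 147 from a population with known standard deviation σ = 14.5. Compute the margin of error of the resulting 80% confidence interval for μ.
Margin of error = 1.53

Margin of error = z* · σ/√n
= 1.282 · 14.5/√147
= 1.282 · 14.5/12.1244
= 1.53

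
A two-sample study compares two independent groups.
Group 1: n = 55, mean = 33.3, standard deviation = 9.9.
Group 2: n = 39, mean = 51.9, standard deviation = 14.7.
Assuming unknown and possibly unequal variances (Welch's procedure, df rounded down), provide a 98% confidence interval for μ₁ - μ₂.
(-25.06, -12.14)

Difference: x̄₁ - x̄₂ = -18.60
SE = √(s₁²/n₁ + s₂²/n₂) = √(9.9²/55 + 14.7²/39) = 2.7061
df = 61.87 → 61 (Welch–Satterthwaite, rounded down)
t* = 2.389

CI: -18.60 ± 2.389 · 2.7061 = -18.60 ± 6.46 = (-25.06, -12.14)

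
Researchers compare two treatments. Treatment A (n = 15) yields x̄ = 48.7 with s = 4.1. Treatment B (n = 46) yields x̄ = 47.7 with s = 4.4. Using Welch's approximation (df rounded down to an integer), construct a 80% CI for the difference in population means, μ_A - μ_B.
(-0.63, 2.63)

Difference: x̄₁ - x̄₂ = 1.00
SE = √(s₁²/n₁ + s₂²/n₂) = √(4.1²/15 + 4.4²/46) = 1.2416
df = 25.38 → 25 (Welch–Satterthwaite, rounded down)
t* = 1.316

CI: 1.00 ± 1.316 · 1.2416 = 1.00 ± 1.63 = (-0.63, 2.63)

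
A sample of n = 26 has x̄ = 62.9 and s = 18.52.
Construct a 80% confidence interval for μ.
(58.12, 67.68)

t-interval (σ unknown):
df = n - 1 = 25
t* = 1.316 for 80% confidence

Margin of error = t* · s/√n = 1.316 · 18.52/√26 = 4.78

CI: (58.12, 67.68)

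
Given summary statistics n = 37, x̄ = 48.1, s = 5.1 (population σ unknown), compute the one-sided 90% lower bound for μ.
μ ≥ 47.01

Lower bound (one-sided):
t* = 1.306 (one-sided for 90%)
Lower bound = x̄ - t* · s/√n = 48.1 - 1.306 · 5.1/√37 = 47.01

We are 90% confident that μ ≥ 47.01.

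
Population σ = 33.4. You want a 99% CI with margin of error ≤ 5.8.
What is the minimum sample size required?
n ≥ 221

For margin E ≤ 5.8:
n ≥ (z* · σ / E)²
n ≥ (2.576 · 33.4 / 5.8)²
n ≥ 220.05

Minimum n = 221 (rounding up)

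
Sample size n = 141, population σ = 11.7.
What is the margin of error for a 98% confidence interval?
Margin of error = 2.29

Margin of error = z* · σ/√n
= 2.326 · 11.7/√141
= 2.326 · 11.7/11.8743
= 2.29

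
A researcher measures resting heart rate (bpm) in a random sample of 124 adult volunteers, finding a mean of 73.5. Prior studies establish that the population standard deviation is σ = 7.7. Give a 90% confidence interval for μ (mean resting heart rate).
(72.36, 74.64)

z-interval (σ known):
z* = 1.645 for 90% confidence

Margin of error = z* · σ/√n = 1.645 · 7.7/√124 = 1.14

CI: (73.5 - 1.14, 73.5 + 1.14) = (72.36, 74.64)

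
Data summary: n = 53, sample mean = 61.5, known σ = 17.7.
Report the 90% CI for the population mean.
(57.50, 65.50)

z-interval (σ known):
z* = 1.645 for 90% confidence

Margin of error = z* · σ/√n = 1.645 · 17.7/√53 = 4.00

CI: (61.5 - 4.00, 61.5 + 4.00) = (57.50, 65.50)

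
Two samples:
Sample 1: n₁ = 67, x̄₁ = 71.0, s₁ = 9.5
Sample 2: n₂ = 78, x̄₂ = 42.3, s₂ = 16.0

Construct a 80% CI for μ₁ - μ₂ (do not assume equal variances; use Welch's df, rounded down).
(25.93, 31.47)

Difference: x̄₁ - x̄₂ = 28.70
SE = √(s₁²/n₁ + s₂²/n₂) = √(9.5²/67 + 16.0²/78) = 2.1515
df = 128.02 → 128 (Welch–Satterthwaite, rounded down)
t* = 1.288

CI: 28.70 ± 1.288 · 2.1515 = 28.70 ± 2.77 = (25.93, 31.47)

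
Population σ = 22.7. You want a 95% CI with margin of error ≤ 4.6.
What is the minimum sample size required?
n ≥ 94

For margin E ≤ 4.6:
n ≥ (z* · σ / E)²
n ≥ (1.960 · 22.7 / 4.6)²
n ≥ 93.55

Minimum n = 94 (rounding up)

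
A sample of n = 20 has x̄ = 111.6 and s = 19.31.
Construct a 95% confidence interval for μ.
(102.56, 120.64)

t-interval (σ unknown):
df = n - 1 = 19
t* = 2.093 for 95% confidence

Margin of error = t* · s/√n = 2.093 · 19.31/√20 = 9.04

CI: (102.56, 120.64)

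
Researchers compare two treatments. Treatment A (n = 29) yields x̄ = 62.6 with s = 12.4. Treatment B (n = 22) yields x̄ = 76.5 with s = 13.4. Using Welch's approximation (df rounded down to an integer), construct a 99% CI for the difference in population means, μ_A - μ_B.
(-23.79, -4.01)

Difference: x̄₁ - x̄₂ = -13.90
SE = √(s₁²/n₁ + s₂²/n₂) = √(12.4²/29 + 13.4²/22) = 3.6693
df = 43.41 → 43 (Welch–Satterthwaite, rounded down)
t* = 2.695

CI: -13.90 ± 2.695 · 3.6693 = -13.90 ± 9.89 = (-23.79, -4.01)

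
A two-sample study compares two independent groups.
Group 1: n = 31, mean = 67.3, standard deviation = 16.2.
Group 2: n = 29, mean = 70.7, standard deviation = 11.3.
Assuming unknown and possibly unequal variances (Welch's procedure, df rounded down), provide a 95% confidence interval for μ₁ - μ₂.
(-10.60, 3.80)

Difference: x̄₁ - x̄₂ = -3.40
SE = √(s₁²/n₁ + s₂²/n₂) = √(16.2²/31 + 11.3²/29) = 3.5873
df = 53.74 → 53 (Welch–Satterthwaite, rounded down)
t* = 2.006

CI: -3.40 ± 2.006 · 3.5873 = -3.40 ± 7.20 = (-10.60, 3.80)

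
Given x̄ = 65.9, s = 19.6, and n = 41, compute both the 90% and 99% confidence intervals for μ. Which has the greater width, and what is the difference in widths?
99% CI is wider by 6.24

df = 40
90% CI: t* = 1.684, (60.75, 71.05), width = 2 · t* · s/√n = 10.31
99% CI: t* = 2.704, (57.62, 74.18), width = 2 · t* · s/√n = 16.55

The 99% CI is wider by 16.55 - 10.31 = 6.24.
Higher confidence requires a wider interval.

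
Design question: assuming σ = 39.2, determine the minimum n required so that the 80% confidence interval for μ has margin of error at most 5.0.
n ≥ 102

For margin E ≤ 5.0:
n ≥ (z* · σ / E)²
n ≥ (1.282 · 39.2 / 5.0)²
n ≥ 101.02

Minimum n = 102 (rounding up)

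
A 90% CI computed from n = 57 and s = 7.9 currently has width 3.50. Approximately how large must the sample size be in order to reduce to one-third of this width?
n ≈ 513

CI width ∝ 1/√n
To reduce width by factor 3, need √n to grow by 3 → need 3² = 9 times as many samples.

Current: n = 57, width = 3.50
New: n = 513, width ≈ 1.15

Width reduced by factor of 3.50/1.15 = 3.04.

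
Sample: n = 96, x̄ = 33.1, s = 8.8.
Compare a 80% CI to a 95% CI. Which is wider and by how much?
95% CI is wider by 1.25

df = 95
80% CI: t* = 1.291, (31.94, 34.26), width = 2 · t* · s/√n = 2.32
95% CI: t* = 1.985, (31.32, 34.88), width = 2 · t* · s/√n = 3.57

The 95% CI is wider by 3.57 - 2.32 = 1.25.
Higher confidence requires a wider interval.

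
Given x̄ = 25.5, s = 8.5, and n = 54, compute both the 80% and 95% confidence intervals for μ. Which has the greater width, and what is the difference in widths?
95% CI is wider by 1.64

df = 53
80% CI: t* = 1.298, (24.00, 27.00), width = 2 · t* · s/√n = 3.00
95% CI: t* = 2.006, (23.18, 27.82), width = 2 · t* · s/√n = 4.64

The 95% CI is wider by 4.64 - 3.00 = 1.64.
Higher confidence requires a wider interval.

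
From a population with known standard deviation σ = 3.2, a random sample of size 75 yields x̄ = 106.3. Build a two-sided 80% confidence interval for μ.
(105.83, 106.77)

z-interval (σ known):
z* = 1.282 for 80% confidence

Margin of error = z* · σ/√n = 1.282 · 3.2/√75 = 0.47

CI: (106.3 - 0.47, 106.3 + 0.47) = (105.83, 106.77)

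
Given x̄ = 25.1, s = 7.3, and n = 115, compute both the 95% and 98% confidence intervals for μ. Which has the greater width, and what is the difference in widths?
98% CI is wider by 0.51

df = 114
95% CI: t* = 1.981, (23.75, 26.45), width = 2 · t* · s/√n = 2.70
98% CI: t* = 2.360, (23.49, 26.71), width = 2 · t* · s/√n = 3.21

The 98% CI is wider by 3.21 - 2.70 = 0.51.
Higher confidence requires a wider interval.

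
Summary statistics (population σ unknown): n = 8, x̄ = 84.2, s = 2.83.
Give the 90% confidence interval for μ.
(82.30, 86.10)

t-interval (σ unknown):
df = n - 1 = 7
t* = 1.895 for 90% confidence

Margin of error = t* · s/√n = 1.895 · 2.83/√8 = 1.90

CI: (82.30, 86.10)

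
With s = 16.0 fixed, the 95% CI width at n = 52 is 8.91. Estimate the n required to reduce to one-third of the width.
n ≈ 468

CI width ∝ 1/√n
To reduce width by factor 3, need √n to grow by 3 → need 3² = 9 times as many samples.

Current: n = 52, width = 8.91
New: n = 468, width ≈ 2.91

Width reduced by factor of 8.91/2.91 = 3.06.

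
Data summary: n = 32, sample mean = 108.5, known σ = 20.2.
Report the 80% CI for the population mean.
(103.92, 113.08)

z-interval (σ known):
z* = 1.282 for 80% confidence

Margin of error = z* · σ/√n = 1.282 · 20.2/√32 = 4.58

CI: (108.5 - 4.58, 108.5 + 4.58) = (103.92, 113.08)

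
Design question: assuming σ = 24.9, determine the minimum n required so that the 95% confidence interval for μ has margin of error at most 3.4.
n ≥ 207

For margin E ≤ 3.4:
n ≥ (z* · σ / E)²
n ≥ (1.960 · 24.9 / 3.4)²
n ≥ 206.04

Minimum n = 207 (rounding up)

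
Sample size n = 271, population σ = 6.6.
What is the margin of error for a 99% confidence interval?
Margin of error = 1.03

Margin of error = z* · σ/√n
= 2.576 · 6.6/√271
= 2.576 · 6.6/16.4621
= 1.03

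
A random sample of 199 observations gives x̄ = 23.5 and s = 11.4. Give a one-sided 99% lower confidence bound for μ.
μ ≥ 21.60

Lower bound (one-sided):
t* = 2.345 (one-sided for 99%)
Lower bound = x̄ - t* · s/√n = 23.5 - 2.345 · 11.4/√199 = 21.60

We are 99% confident that μ ≥ 21.60.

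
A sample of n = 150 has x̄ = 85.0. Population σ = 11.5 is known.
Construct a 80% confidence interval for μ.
(83.80, 86.20)

z-interval (σ known):
z* = 1.282 for 80% confidence

Margin of error = z* · σ/√n = 1.282 · 11.5/√150 = 1.20

CI: (85.0 - 1.20, 85.0 + 1.20) = (83.80, 86.20)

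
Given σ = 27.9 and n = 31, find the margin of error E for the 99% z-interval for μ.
Margin of error = 12.91

Margin of error = z* · σ/√n
= 2.576 · 27.9/√31
= 2.576 · 27.9/5.5678
= 12.91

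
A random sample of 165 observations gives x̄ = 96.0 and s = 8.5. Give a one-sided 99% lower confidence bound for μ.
μ ≥ 94.45

Lower bound (one-sided):
t* = 2.349 (one-sided for 99%)
Lower bound = x̄ - t* · s/√n = 96.0 - 2.349 · 8.5/√165 = 94.45

We are 99% confident that μ ≥ 94.45.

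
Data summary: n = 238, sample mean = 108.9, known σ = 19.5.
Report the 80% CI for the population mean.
(107.28, 110.52)

z-interval (σ known):
z* = 1.282 for 80% confidence

Margin of error = z* · σ/√n = 1.282 · 19.5/√238 = 1.62

CI: (108.9 - 1.62, 108.9 + 1.62) = (107.28, 110.52)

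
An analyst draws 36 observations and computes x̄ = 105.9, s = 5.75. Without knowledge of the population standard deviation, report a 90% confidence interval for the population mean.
(104.28, 107.52)

t-interval (σ unknown):
df = n - 1 = 35
t* = 1.690 for 90% confidence

Margin of error = t* · s/√n = 1.690 · 5.75/√36 = 1.62

CI: (104.28, 107.52)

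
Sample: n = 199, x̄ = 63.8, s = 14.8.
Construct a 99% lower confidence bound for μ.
μ ≥ 61.34

Lower bound (one-sided):
t* = 2.345 (one-sided for 99%)
Lower bound = x̄ - t* · s/√n = 63.8 - 2.345 · 14.8/√199 = 61.34

We are 99% confident that μ ≥ 61.34.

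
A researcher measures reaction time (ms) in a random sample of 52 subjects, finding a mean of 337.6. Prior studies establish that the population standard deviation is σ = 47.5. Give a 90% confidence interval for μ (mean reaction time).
(326.76, 348.44)

z-interval (σ known):
z* = 1.645 for 90% confidence

Margin of error = z* · σ/√n = 1.645 · 47.5/√52 = 10.84

CI: (337.6 - 10.84, 337.6 + 10.84) = (326.76, 348.44)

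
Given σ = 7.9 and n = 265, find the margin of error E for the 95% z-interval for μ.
Margin of error = 0.95

Margin of error = z* · σ/√n
= 1.960 · 7.9/√265
= 1.960 · 7.9/16.2788
= 0.95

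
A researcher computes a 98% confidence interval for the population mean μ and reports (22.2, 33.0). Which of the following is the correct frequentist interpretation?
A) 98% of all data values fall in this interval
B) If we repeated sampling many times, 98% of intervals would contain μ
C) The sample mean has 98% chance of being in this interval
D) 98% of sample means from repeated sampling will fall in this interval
B

A) Wrong — a CI is about the parameter μ, not individual data values.
B) Correct — this is the frequentist long-run coverage interpretation.
C) Wrong — x̄ is observed and sits in the interval by construction.
D) Wrong — coverage applies to intervals containing μ, not to future x̄ values.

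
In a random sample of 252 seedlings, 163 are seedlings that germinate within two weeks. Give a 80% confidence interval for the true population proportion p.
(0.608, 0.685)

Proportion CI:
p̂ = 163/252 = 0.64683
SE = √(p̂(1-p̂)/n) = √(0.64683 · 0.35317 / 252) = 0.03011

z* = 1.282
Margin = z* · SE = 1.282 · 0.03011 = 0.0386

CI: 0.64683 ± 0.0386 = (0.608, 0.685)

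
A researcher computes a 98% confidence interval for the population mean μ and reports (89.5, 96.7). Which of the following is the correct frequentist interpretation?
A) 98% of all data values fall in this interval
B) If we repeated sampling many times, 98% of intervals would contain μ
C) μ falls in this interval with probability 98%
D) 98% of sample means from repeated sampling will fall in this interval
B

A) Wrong — a CI is about the parameter μ, not individual data values.
B) Correct — this is the frequentist long-run coverage interpretation.
C) Wrong — μ is fixed; the randomness lives in the interval, not in μ.
D) Wrong — coverage applies to intervals containing μ, not to future x̄ values.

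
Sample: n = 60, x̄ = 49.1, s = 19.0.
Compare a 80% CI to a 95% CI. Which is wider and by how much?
95% CI is wider by 3.46

df = 59
80% CI: t* = 1.296, (45.92, 52.28), width = 2 · t* · s/√n = 6.36
95% CI: t* = 2.001, (44.19, 54.01), width = 2 · t* · s/√n = 9.82

The 95% CI is wider by 9.82 - 6.36 = 3.46.
Higher confidence requires a wider interval.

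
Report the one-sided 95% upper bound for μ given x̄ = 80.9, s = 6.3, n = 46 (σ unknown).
μ ≤ 82.46

Upper bound (one-sided):
t* = 1.679 (one-sided for 95%)
Upper bound = x̄ + t* · s/√n = 80.9 + 1.679 · 6.3/√46 = 82.46

We are 95% confident that μ ≤ 82.46.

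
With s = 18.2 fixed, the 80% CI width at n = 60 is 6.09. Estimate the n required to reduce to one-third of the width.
n ≈ 540

CI width ∝ 1/√n
To reduce width by factor 3, need √n to grow by 3 → need 3² = 9 times as many samples.

Current: n = 60, width = 6.09
New: n = 540, width ≈ 2.01

Width reduced by factor of 6.09/2.01 = 3.03.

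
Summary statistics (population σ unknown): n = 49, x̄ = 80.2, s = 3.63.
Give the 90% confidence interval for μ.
(79.33, 81.07)

t-interval (σ unknown):
df = n - 1 = 48
t* = 1.677 for 90% confidence

Margin of error = t* · s/√n = 1.677 · 3.63/√49 = 0.87

CI: (79.33, 81.07)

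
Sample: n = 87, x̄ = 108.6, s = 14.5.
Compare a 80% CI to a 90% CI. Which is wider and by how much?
90% CI is wider by 1.16

df = 86
80% CI: t* = 1.291, (106.59, 110.61), width = 2 · t* · s/√n = 4.01
90% CI: t* = 1.663, (106.01, 111.19), width = 2 · t* · s/√n = 5.17

The 90% CI is wider by 5.17 - 4.01 = 1.16.
Higher confidence requires a wider interval.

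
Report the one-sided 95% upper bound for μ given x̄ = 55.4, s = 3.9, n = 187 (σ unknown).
μ ≤ 55.87

Upper bound (one-sided):
t* = 1.653 (one-sided for 95%)
Upper bound = x̄ + t* · s/√n = 55.4 + 1.653 · 3.9/√187 = 55.87

We are 95% confident that μ ≤ 55.87.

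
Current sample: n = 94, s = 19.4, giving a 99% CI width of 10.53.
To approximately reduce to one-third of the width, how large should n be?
n ≈ 846

CI width ∝ 1/√n
To reduce width by factor 3, need √n to grow by 3 → need 3² = 9 times as many samples.

Current: n = 94, width = 10.53
New: n = 846, width ≈ 3.44

Width reduced by factor of 10.53/3.44 = 3.06.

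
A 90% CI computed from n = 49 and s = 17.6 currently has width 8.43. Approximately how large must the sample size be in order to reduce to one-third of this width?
n ≈ 441

CI width ∝ 1/√n
To reduce width by factor 3, need √n to grow by 3 → need 3² = 9 times as many samples.

Current: n = 49, width = 8.43
New: n = 441, width ≈ 2.76

Width reduced by factor of 8.43/2.76 = 3.05.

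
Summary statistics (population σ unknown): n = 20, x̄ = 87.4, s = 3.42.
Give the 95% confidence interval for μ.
(85.80, 89.00)

t-interval (σ unknown):
df = n - 1 = 19
t* = 2.093 for 95% confidence

Margin of error = t* · s/√n = 2.093 · 3.42/√20 = 1.60

CI: (85.80, 89.00)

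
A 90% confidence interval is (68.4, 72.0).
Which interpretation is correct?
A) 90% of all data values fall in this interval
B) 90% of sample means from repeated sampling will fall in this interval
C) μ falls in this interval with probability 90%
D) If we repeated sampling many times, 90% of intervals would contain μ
D

A) Wrong — a CI is about the parameter μ, not individual data values.
B) Wrong — coverage applies to intervals containing μ, not to future x̄ values.
C) Wrong — μ is fixed; the randomness lives in the interval, not in μ.
D) Correct — this is the frequentist long-run coverage interpretation.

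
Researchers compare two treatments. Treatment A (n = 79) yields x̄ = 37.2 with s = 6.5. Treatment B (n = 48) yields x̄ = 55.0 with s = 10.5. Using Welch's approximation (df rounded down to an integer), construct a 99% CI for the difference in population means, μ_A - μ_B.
(-22.26, -13.34)

Difference: x̄₁ - x̄₂ = -17.80
SE = √(s₁²/n₁ + s₂²/n₂) = √(6.5²/79 + 10.5²/48) = 1.6828
df = 69.18 → 69 (Welch–Satterthwaite, rounded down)
t* = 2.649

CI: -17.80 ± 2.649 · 1.6828 = -17.80 ± 4.46 = (-22.26, -13.34)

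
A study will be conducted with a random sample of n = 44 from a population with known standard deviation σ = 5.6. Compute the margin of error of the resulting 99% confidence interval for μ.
Margin of error = 2.17

Margin of error = z* · σ/√n
= 2.576 · 5.6/√44
= 2.576 · 5.6/6.6332
= 2.17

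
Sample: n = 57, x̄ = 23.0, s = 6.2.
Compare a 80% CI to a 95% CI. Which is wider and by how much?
95% CI is wider by 1.16

df = 56
80% CI: t* = 1.297, (21.93, 24.07), width = 2 · t* · s/√n = 2.13
95% CI: t* = 2.003, (21.36, 24.64), width = 2 · t* · s/√n = 3.29

The 95% CI is wider by 3.29 - 2.13 = 1.16.
Higher confidence requires a wider interval.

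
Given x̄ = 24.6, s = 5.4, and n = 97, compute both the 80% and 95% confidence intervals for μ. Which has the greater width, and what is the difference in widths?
95% CI is wider by 0.77

df = 96
80% CI: t* = 1.290, (23.89, 25.31), width = 2 · t* · s/√n = 1.41
95% CI: t* = 1.985, (23.51, 25.69), width = 2 · t* · s/√n = 2.18

The 95% CI is wider by 2.18 - 1.41 = 0.77.
Higher confidence requires a wider interval.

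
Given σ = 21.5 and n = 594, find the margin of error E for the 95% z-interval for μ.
Margin of error = 1.73

Margin of error = z* · σ/√n
= 1.960 · 21.5/√594
= 1.960 · 21.5/24.3721
= 1.73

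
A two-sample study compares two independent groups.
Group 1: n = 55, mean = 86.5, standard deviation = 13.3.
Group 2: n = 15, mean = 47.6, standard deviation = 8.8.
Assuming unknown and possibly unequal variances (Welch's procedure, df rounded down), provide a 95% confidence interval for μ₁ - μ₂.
(33.01, 44.79)

Difference: x̄₁ - x̄₂ = 38.90
SE = √(s₁²/n₁ + s₂²/n₂) = √(13.3²/55 + 8.8²/15) = 2.8946
df = 33.51 → 33 (Welch–Satterthwaite, rounded down)
t* = 2.035

CI: 38.90 ± 2.035 · 2.8946 = 38.90 ± 5.89 = (33.01, 44.79)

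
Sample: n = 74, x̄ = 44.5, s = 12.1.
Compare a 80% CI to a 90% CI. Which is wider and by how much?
90% CI is wider by 1.05

df = 73
80% CI: t* = 1.293, (42.68, 46.32), width = 2 · t* · s/√n = 3.64
90% CI: t* = 1.666, (42.16, 46.84), width = 2 · t* · s/√n = 4.69

The 90% CI is wider by 4.69 - 3.64 = 1.05.
Higher confidence requires a wider interval.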